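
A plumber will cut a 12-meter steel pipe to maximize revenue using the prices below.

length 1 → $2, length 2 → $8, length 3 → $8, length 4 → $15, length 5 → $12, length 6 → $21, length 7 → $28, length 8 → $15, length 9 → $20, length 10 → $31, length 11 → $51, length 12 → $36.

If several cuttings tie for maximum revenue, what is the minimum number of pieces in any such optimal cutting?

2

Build r[k] bottom-up: r[k] = max over allowed piece i of (p[i] + r[k−i]).
r[1] = 2
r[2] = 8
r[3] = 10  (first piece 1, then r[2]=8)
r[4] = 16  (first piece 2, then r[2]=8)
r[5] = 18  (first piece 1, then r[4]=16)
r[6] = 24  (first piece 2, then r[4]=16)
r[7] = 28
r[8] = 32  (first piece 2, then r[6]=24)
r[9] = 36  (first piece 2, then r[7]=28)
r[10] = 40  (first piece 2, then r[8]=32)
r[11] = 51
r[12] = 53  (first piece 1, then r[11]=51)
Maximum revenue is $53.
Now minimize piece count subject to staying optimal: for each k, pieces[k] = 1 + min over i with p[i]+r[k−i]=r[k] of pieces[k−i].
pieces[9] = 2
pieces[10] = 5
pieces[11] = 1
pieces[12] = 2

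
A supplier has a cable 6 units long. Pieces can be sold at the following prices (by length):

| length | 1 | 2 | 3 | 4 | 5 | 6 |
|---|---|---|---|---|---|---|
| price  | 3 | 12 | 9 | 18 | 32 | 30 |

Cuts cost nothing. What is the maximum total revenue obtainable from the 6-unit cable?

36

Build r[k] bottom-up: r[k] = max over allowed piece i of (p[i] + r[k−i]).
r[1] = 3
r[2] = 12
r[3] = 15  (first piece 1, then r[2]=12)
r[4] = 24  (first piece 2, then r[2]=12)
r[5] = 32
r[6] = 36  (first piece 2, then r[4]=24)
One optimal cutting: 2 + 2 + 2 → €12 + €12 + €12 = €36.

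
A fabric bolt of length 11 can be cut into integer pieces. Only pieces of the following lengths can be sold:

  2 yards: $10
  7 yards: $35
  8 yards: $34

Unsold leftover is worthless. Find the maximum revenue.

Let f[k] be the best obtainable value from length k. For each k, try every first piece i and keep the best of price[i] + f[k−i].
f[1] = 0
f[2] = 10
f[3] = 10
f[4] = 20  (first piece 2, then f[2]=10)
f[5] = 20
f[6] = 30  (first piece 2, then f[4]=20)
f[7] = 35
f[8] = 40  (first piece 2, then f[6]=30)
f[9] = 45  (first piece 2, then f[7]=35)
f[10] = 50  (first piece 2, then f[8]=40)
f[11] = 55  (first piece 2, then f[9]=45)
One optimal cutting: 7 + 2 + 2 → $55.

55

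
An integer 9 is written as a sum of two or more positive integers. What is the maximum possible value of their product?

Define g[k] = max over 1≤i<k of i · max(k−i, g[k−i]); the inner max lets the remainder stay uncut if that's better.
Small cases: g[2]=1.
g[3] = max(1*2, 2*1) = 2
g[4] = max(1*3, 2*2, 3*1) = 4
g[5] = max(1*4, 2*3, 3*2, 4*1) = 6
g[6] = max(1*6, 2*4, 3*3, 4*2, 5*1) = 9
g[7] = max(1*9, 2*6, 3*4, 4*3, 5*2, 6*1) = 12
g[8] = max(1*12, 2*9, 3*6, …, 6*2, 7*1) = 18
g[9] = max(1*18, 2*12, 3*9, …, 7*2, 8*1) = 27
One optimal split: 3 + 3 + 3; product 3*3*3 = 27.

27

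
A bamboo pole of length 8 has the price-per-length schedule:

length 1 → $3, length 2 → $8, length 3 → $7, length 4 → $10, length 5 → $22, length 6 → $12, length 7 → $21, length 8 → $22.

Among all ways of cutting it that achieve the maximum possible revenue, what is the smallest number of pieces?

Build r[k] bottom-up: r[k] = max over allowed piece i of (p[i] + r[k−i]).
r[1] = 3
r[2] = 8
r[3] = 11  (first piece 1, then r[2]=8)
r[4] = 16  (first piece 2, then r[2]=8)
r[5] = 22
r[6] = 25  (first piece 1, then r[5]=22)
r[7] = 30  (first piece 2, then r[5]=22)
r[8] = 33  (first piece 1, then r[7]=30)
Maximum revenue is $33.
Now minimize piece count subject to staying optimal: for each k, pieces[k] = 1 + min over i with p[i]+r[k−i]=r[k] of pieces[k−i].
pieces[5] = 1
pieces[6] = 2
pieces[7] = 2
pieces[8] = 3

3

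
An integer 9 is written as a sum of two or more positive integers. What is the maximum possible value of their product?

27

Let f[k] be the best product for length k (with at least one cut). For each first piece i, the rest contributes max(k−i, f[k−i]).
f[2] = 1×max(1,0) = 1×1 = 1
f[3] = 1×max(2,1) = 1×2 = 2
f[4] = 2×max(2,1) = 2×2 = 4
f[5] = 2×max(3,2) = 2×3 = 6
f[6] = 3×max(3,2) = 3×3 = 9
f[7] = 2×max(5,6) = 2×6 = 12
f[8] = 2×max(6,9) = 2×9 = 18
f[9] = 3×max(6,9) = 3×9 = 27
One optimal split: 3 + 3 + 3; product 3×3×3 = 27.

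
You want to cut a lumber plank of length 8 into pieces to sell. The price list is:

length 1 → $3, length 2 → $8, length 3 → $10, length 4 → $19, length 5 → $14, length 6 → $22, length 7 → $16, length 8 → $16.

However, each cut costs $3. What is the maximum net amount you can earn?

35

Build r[k] bottom-up: r[k] = max over allowed piece i of (p[i] + r[k−i]) − 3 per cut.
r[1] = 3
r[2] = 8
r[3] = 10
r[4] = 19
r[5] = 19  (first piece 1, then r[4]=19)
r[6] = 24  (first piece 2, then r[4]=19)
r[7] = 26  (first piece 3, then r[4]=19)
r[8] = 35  (first piece 4, then r[4]=19)
One optimal plan: pieces 4 + 4 (1 cut) → $38 − $3 = $35.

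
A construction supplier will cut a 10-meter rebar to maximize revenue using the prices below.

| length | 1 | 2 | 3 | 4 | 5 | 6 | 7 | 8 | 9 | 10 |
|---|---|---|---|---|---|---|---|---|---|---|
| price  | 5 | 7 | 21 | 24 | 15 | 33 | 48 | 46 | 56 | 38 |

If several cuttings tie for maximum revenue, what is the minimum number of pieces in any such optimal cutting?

Let r[k] be the best obtainable value from length k. For each k, try every first piece i and keep the best of price[i] + r[k−i].
r[1] = 5
r[2] = max(5+5, 7+0) = 10
r[3] = max(5+10, 7+5, 21+0) = 21
r[4] = max(5+21, 7+10, 21+5, 24+0) = 26
r[5] = max(5+26, 7+21, 21+10, 24+5, 15+0) = 31
r[6] = max(5+31, 7+26, 21+21, 24+10, 15+5, 33+0) = 42
r[7] = max(5+42, 7+31, 21+26, …, 33+5, 48+0) = 48
r[8] = max(5+48, 7+42, 21+31, …, 48+5, 46+0) = 53
r[9] = max(5+53, 7+48, 21+42, …, 46+5, 56+0) = 63
r[10] = max(5+63, 7+53, 21+48, …, 56+5, 38+0) = 69
Maximum revenue is ₹69.
Now minimize piece count subject to staying optimal: for each k, pieces[k] = 1 + min over i with p[i]+r[k−i]=r[k] of pieces[k−i].
pieces[7] = 1
pieces[8] = 2
pieces[9] = 3
pieces[10] = 2

2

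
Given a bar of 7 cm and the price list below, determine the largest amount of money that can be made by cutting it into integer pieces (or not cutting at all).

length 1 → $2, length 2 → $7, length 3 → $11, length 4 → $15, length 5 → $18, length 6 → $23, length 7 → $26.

Consider every possible first cut. r[k] is the best of p[i]+r[k−i] over all sellable i≤k.
r[1] = 2
r[2] = max(2+2, 7+0) = 7
r[3] = max(2+7, 7+2, 11+0) = 11
r[4] = max(2+11, 7+7, 11+2, 15+0) = 15
r[5] = max(2+15, 7+11, 11+7, 15+2, 18+0) = 18
r[6] = max(2+18, 7+15, 11+11, 15+7, 18+2, 23+0) = 23
r[7] = max(2+23, 7+18, 11+15, …, 23+2, 26+0) = 26
One optimal cutting: 4 + 3 → $15 + $11 = $26.

26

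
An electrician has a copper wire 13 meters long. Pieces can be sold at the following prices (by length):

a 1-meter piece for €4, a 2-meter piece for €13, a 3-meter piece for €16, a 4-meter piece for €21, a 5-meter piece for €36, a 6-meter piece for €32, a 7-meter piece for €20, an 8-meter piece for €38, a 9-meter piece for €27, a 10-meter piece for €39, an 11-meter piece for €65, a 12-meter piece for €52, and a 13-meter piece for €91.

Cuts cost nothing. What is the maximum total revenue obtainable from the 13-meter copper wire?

Consider every possible first cut. v[k] is the best of p[i]+v[k−i] over all sellable i≤k.
v[1] = 4
v[2] = 13
v[3] = 17  (first piece 1, then v[2]=13)
v[4] = 26  (first piece 2, then v[2]=13)
v[5] = 36
v[6] = 40  (first piece 1, then v[5]=36)
v[7] = 49  (first piece 2, then v[5]=36)
v[8] = 53  (first piece 1, then v[7]=49)
v[9] = 62  (first piece 2, then v[7]=49)
v[10] = 72  (first piece 5, then v[5]=36)
v[11] = 76  (first piece 1, then v[10]=72)
v[12] = 85  (first piece 2, then v[10]=72)
v[13] = 91
Best is to sell the whole 13-meter piece uncut for €91.

91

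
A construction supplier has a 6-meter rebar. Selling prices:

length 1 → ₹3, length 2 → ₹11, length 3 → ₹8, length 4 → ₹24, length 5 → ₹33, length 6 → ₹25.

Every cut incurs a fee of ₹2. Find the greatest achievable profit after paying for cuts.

34

Let net[k] be the best obtainable value from length k. For each k, try every first piece i and keep the best of price[i] + net[k−i] minus the 2 cut fee when i<k.
net[1] = 3
net[2] = 11
net[3] = 12  (first piece 1, then net[2]=11)
net[4] = 24
net[5] = 33
net[6] = 34  (first piece 1, then net[5]=33)
One optimal plan: pieces 5 + 1 (1 cut) → ₹36 − ₹2 = ₹34.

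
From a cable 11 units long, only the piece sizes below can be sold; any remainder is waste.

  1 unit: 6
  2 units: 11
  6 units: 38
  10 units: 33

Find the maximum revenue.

68

Consider every possible first cut. best[k] is the best of p[i]+best[k−i] over all sellable i≤k.
best[1] = 6
best[2] = max(6+6, 11+0) = 12
best[3] = max(6+12, 11+6) = 18
best[4] = max(6+18, 11+12) = 24
best[5] = max(6+24, 11+18) = 30
best[6] = max(6+30, 11+24, 38+0) = 38
best[7] = max(6+38, 11+30, 38+6) = 44
best[8] = max(6+44, 11+38, 38+12) = 50
best[9] = max(6+50, 11+44, 38+18) = 56
best[10] = max(6+56, 11+50, 38+24, 33+0) = 62
best[11] = max(6+62, 11+56, 38+30, 33+6) = 68
One optimal cutting: 6 + 1 + 1 + 1 + 1 + 1 → 68.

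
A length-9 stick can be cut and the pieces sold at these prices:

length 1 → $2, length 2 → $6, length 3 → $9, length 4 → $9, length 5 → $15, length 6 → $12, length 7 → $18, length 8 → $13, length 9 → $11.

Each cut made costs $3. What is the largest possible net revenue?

21

Build r[k] bottom-up: r[k] = max over allowed piece i of (p[i] + r[k−i]) − 3 per cut.
r[1] = 2
r[2] = max(2+2-3, 6+0) = 6
r[3] = max(2+6-3, 6+2-3, 9+0) = 9
r[4] = max(2+9-3, 6+6-3, 9+2-3, 9+0) = 9
r[5] = max(2+9-3, 6+9-3, 9+6-3, 9+2-3, 15+0) = 15
r[6] = max(2+15-3, 6+9-3, 9+9-3, 9+6-3, 15+2-3, 12+0) = 15
r[7] = max(2+15-3, 6+15-3, 9+9-3, …, 12+2-3, 18+0) = 18
r[8] = max(2+18-3, 6+15-3, 9+15-3, …, 18+2-3, 13+0) = 21
r[9] = max(2+21-3, 6+18-3, 9+15-3, …, 13+2-3, 11+0) = 21
One optimal plan: pieces 5 + 2 + 2 (2 cuts) → $27 − $6 = $21.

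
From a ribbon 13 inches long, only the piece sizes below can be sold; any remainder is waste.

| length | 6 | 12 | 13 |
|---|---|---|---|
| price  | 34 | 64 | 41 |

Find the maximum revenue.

Consider every possible first cut. best[k] is the best of p[i]+best[k−i] over all sellable i≤k.
best[1] = 0
best[2] = 0
best[3] = 0
best[4] = 0
best[5] = 0
best[6] = 34
best[7] = 34
best[8] = 34
best[9] = 34
best[10] = 34
best[11] = 34
best[12] = max(34+34, 64+0) = 68
best[13] = max(34+34, 64+0, 41+0) = 68
One optimal cutting: pieces 6 + 6 with 1 inch of scrap → ¢68.

68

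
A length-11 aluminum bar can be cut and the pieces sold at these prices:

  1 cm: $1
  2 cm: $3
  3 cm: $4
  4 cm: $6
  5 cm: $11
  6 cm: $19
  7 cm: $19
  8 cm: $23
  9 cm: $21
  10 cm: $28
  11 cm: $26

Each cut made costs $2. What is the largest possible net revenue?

Consider every possible first cut. v[k] is the best of p[i]+v[k−i] over all sellable i≤k, charging 2 whenever i<k.
v[1] = 1
v[2] = 3
v[3] = 4
v[4] = 6
v[5] = 11
v[6] = 19
v[7] = 19
v[8] = 23
v[9] = 22  (first piece 1, then v[8]=23)
v[10] = 28
v[11] = 28  (first piece 5, then v[6]=19)
One optimal plan: pieces 6 + 5 (1 cut) → $30 − $2 = $28.

28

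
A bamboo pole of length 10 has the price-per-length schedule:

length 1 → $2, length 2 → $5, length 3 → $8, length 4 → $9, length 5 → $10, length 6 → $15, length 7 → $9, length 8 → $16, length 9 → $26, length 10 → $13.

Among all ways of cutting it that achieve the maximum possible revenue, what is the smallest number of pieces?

Let r[k] be the best obtainable value from length k. For each k, try every first piece i and keep the best of price[i] + r[k−i].
r[1] = 2
r[2] = 5
r[3] = 8
r[4] = 10  (first piece 1, then r[3]=8)
r[5] = 13  (first piece 2, then r[3]=8)
r[6] = 16  (first piece 3, then r[3]=8)
r[7] = 18  (first piece 1, then r[6]=16)
r[8] = 21  (first piece 2, then r[6]=16)
r[9] = 26
r[10] = 28  (first piece 1, then r[9]=26)
Maximum revenue is $28.
Now minimize piece count subject to staying optimal: for each k, pieces[k] = 1 + min over i with p[i]+r[k−i]=r[k] of pieces[k−i].
pieces[7] = 3
pieces[8] = 3
pieces[9] = 1
pieces[10] = 2

2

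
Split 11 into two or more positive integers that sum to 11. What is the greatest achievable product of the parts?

Fill f[k] for k=2..11: at each k try every first piece i and multiply by the better of (k−i) uncut or f[k−i].
f[2] = 1*max(1,0) = 1*1 = 1
f[3] = max(1*2, 2*1) = 2
f[4] = max(1*3, 2*2, 3*1) = 4
f[5] = max(1*4, 2*3, 3*2, 4*1) = 6
f[6] = max(1*6, 2*4, 3*3, 4*2, 5*1) = 9
f[7] = max(1*9, 2*6, 3*4, 4*3, 5*2, 6*1) = 12
f[8] = max(1*12, 2*9, 3*6, …, 6*2, 7*1) = 18
f[9] = max(1*18, 2*12, 3*9, …, 7*2, 8*1) = 27
f[10] = max(1*27, 2*18, 3*12, …, 8*2, 9*1) = 36
f[11] = max(1*36, 2*27, 3*18, …, 9*2, 10*1) = 54
One optimal split: 3 + 3 + 3 + 2; product 3*3*3*2 = 54.

54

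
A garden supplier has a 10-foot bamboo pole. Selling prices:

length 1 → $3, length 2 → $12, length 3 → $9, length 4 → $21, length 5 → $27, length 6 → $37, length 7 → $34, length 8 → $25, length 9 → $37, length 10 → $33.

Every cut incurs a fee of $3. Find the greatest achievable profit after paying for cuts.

Build r[k] bottom-up: r[k] = max over allowed piece i of (p[i] + r[k−i]) − 3 per cut.
r[1] = 3
r[2] = max(3+3-3, 12+0) = 12
r[3] = max(3+12-3, 12+3-3, 9+0) = 12
r[4] = max(3+12-3, 12+12-3, 9+3-3, 21+0) = 21
r[5] = max(3+21-3, 12+12-3, 9+12-3, 21+3-3, 27+0) = 27
r[6] = max(3+27-3, 12+21-3, 9+12-3, 21+12-3, 27+3-3, 37+0) = 37
r[7] = max(3+37-3, 12+27-3, 9+21-3, …, 37+3-3, 34+0) = 37
r[8] = max(3+37-3, 12+37-3, 9+27-3, …, 34+3-3, 25+0) = 46
r[9] = max(3+46-3, 12+37-3, 9+37-3, …, 25+3-3, 37+0) = 46
r[10] = max(3+46-3, 12+46-3, 9+37-3, …, 37+3-3, 33+0) = 55
One optimal plan: pieces 6 + 2 + 2 (2 cuts) → $61 − $6 = $55.

55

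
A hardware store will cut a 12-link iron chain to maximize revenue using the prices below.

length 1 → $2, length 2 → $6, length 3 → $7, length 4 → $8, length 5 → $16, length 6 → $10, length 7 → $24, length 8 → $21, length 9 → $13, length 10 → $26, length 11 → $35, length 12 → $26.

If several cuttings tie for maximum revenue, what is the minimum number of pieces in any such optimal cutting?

2

Consider every possible first cut. r[k] is the best of p[i]+r[k−i] over all sellable i≤k.
r[1] = 2
r[2] = max(2+2, 6+0) = 6
r[3] = max(2+6, 6+2, 7+0) = 8
r[4] = max(2+8, 6+6, 7+2, 8+0) = 12
r[5] = max(2+12, 6+8, 7+6, 8+2, 16+0) = 16
r[6] = max(2+16, 6+12, 7+8, 8+6, 16+2, 10+0) = 18
r[7] = max(2+18, 6+16, 7+12, …, 10+2, 24+0) = 24
r[8] = max(2+24, 6+18, 7+16, …, 24+2, 21+0) = 26
r[9] = max(2+26, 6+24, 7+18, …, 21+2, 13+0) = 30
r[10] = max(2+30, 6+26, 7+24, …, 13+2, 26+0) = 32
r[11] = max(2+32, 6+30, 7+26, …, 26+2, 35+0) = 36
r[12] = max(2+36, 6+32, 7+30, …, 35+2, 26+0) = 40
Maximum revenue is $40.
Now minimize piece count subject to staying optimal: for each k, pieces[k] = 1 + min over i with p[i]+r[k−i]=r[k] of pieces[k−i].
pieces[9] = 2
pieces[10] = 2
pieces[11] = 3
pieces[12] = 2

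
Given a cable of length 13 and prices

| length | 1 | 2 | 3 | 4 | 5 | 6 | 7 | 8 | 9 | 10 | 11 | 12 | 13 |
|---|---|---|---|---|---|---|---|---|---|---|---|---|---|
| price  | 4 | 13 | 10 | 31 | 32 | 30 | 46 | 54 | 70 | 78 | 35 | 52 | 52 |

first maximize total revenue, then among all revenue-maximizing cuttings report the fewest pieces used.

2

Consider every possible first cut. r[k] is the best of p[i]+r[k−i] over all sellable i≤k.
r[1] = 4
r[2] = max(4+4, 13+0) = 13
r[3] = max(4+13, 13+4, 10+0) = 17
r[4] = max(4+17, 13+13, 10+4, 31+0) = 31
r[5] = max(4+31, 13+17, 10+13, 31+4, 32+0) = 35
r[6] = max(4+35, 13+31, 10+17, 31+13, 32+4, 30+0) = 44
r[7] = max(4+44, 13+35, 10+31, …, 30+4, 46+0) = 48
r[8] = max(4+48, 13+44, 10+35, …, 46+4, 54+0) = 62
r[9] = max(4+62, 13+48, 10+44, …, 54+4, 70+0) = 70
r[10] = max(4+70, 13+62, 10+48, …, 70+4, 78+0) = 78
r[11] = max(4+78, 13+70, 10+62, …, 78+4, 35+0) = 83
r[12] = max(4+83, 13+78, 10+70, …, 35+4, 52+0) = 93
r[13] = max(4+93, 13+83, 10+78, …, 52+4, 52+0) = 101
Maximum revenue is $101.
Now minimize piece count subject to staying optimal: for each k, pieces[k] = 1 + min over i with p[i]+r[k−i]=r[k] of pieces[k−i].
pieces[10] = 1
pieces[11] = 2
pieces[12] = 3
pieces[13] = 2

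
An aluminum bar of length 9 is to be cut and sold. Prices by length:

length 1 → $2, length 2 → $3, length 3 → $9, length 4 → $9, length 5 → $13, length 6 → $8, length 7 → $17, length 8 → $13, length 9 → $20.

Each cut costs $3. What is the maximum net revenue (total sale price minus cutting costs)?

21

Consider every possible first cut. v[k] is the best of p[i]+v[k−i] over all sellable i≤k, charging 3 whenever i<k.
v[1] = 2
v[2] = 3
v[3] = 9
v[4] = 9
v[5] = 13
v[6] = 15  (first piece 3, then v[3]=9)
v[7] = 17
v[8] = 19  (first piece 3, then v[5]=13)
v[9] = 21  (first piece 3, then v[6]=15)
One optimal plan: pieces 3 + 3 + 3 (2 cuts) → $27 − $6 = $21.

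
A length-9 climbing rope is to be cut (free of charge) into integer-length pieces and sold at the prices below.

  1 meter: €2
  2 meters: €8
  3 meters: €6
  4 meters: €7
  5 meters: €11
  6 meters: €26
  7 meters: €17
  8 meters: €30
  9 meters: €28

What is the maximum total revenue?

36

Let v[k] be the best obtainable value from length k. For each k, try every first piece i and keep the best of price[i] + v[k−i].
v[1] = 2
v[2] = max(2+2, 8+0) = 8
v[3] = max(2+8, 8+2, 6+0) = 10
v[4] = max(2+10, 8+8, 6+2, 7+0) = 16
v[5] = max(2+16, 8+10, 6+8, 7+2, 11+0) = 18
v[6] = max(2+18, 8+16, 6+10, 7+8, 11+2, 26+0) = 26
v[7] = max(2+26, 8+18, 6+16, …, 26+2, 17+0) = 28
v[8] = max(2+28, 8+26, 6+18, …, 17+2, 30+0) = 34
v[9] = max(2+34, 8+28, 6+26, …, 30+2, 28+0) = 36
One optimal cutting: 6 + 2 + 1 → €26 + €8 + €2 = €36.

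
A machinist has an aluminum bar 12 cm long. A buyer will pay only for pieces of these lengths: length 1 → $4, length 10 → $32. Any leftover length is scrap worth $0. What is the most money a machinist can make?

48

Consider every possible first cut. best[k] is the best of p[i]+best[k−i] over all sellable i≤k.
best[1] = 4
best[2] = 8  (first piece 1, then best[1]=4)
best[3] = 12  (first piece 1, then best[2]=8)
best[4] = 16  (first piece 1, then best[3]=12)
best[5] = 20  (first piece 1, then best[4]=16)
best[6] = 24  (first piece 1, then best[5]=20)
best[7] = 28  (first piece 1, then best[6]=24)
best[8] = 32  (first piece 1, then best[7]=28)
best[9] = 36  (first piece 1, then best[8]=32)
best[10] = max(4+36, 32+0) = 40
best[11] = max(4+40, 32+4) = 44
best[12] = max(4+44, 32+8) = 48
One optimal cutting: 1 + 1 + 1 + 1 + 1 + 1 + 1 + 1 + 1 + 1 + 1 + 1 → $48.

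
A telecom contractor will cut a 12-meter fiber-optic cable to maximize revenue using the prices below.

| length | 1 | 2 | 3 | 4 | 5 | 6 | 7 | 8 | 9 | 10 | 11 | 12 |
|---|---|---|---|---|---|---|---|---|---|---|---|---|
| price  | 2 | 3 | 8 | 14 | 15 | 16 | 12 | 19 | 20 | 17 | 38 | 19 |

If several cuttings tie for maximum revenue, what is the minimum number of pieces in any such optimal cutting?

Build r[k] bottom-up: r[k] = max over allowed piece i of (p[i] + r[k−i]).
r[1] = 2
r[2] = max(2+2, 3+0) = 4
r[3] = max(2+4, 3+2, 8+0) = 8
r[4] = max(2+8, 3+4, 8+2, 14+0) = 14
r[5] = max(2+14, 3+8, 8+4, 14+2, 15+0) = 16
r[6] = max(2+16, 3+14, 8+8, 14+4, 15+2, 16+0) = 18
r[7] = max(2+18, 3+16, 8+14, …, 16+2, 12+0) = 22
r[8] = max(2+22, 3+18, 8+16, …, 12+2, 19+0) = 28
r[9] = max(2+28, 3+22, 8+18, …, 19+2, 20+0) = 30
r[10] = max(2+30, 3+28, 8+22, …, 20+2, 17+0) = 32
r[11] = max(2+32, 3+30, 8+28, …, 17+2, 38+0) = 38
r[12] = max(2+38, 3+32, 8+30, …, 38+2, 19+0) = 42
Maximum revenue is $42.
Now minimize piece count subject to staying optimal: for each k, pieces[k] = 1 + min over i with p[i]+r[k−i]=r[k] of pieces[k−i].
pieces[9] = 3
pieces[10] = 4
pieces[11] = 1
pieces[12] = 3

3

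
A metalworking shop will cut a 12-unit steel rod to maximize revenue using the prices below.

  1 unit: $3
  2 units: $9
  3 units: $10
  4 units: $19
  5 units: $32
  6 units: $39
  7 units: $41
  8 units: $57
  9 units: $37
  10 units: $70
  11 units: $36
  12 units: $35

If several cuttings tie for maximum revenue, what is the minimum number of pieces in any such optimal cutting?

2

Let r[k] be the best obtainable value from length k. For each k, try every first piece i and keep the best of price[i] + r[k−i].
r[1] = 3
r[2] = max(3+3, 9+0) = 9
r[3] = max(3+9, 9+3, 10+0) = 12
r[4] = max(3+12, 9+9, 10+3, 19+0) = 19
r[5] = max(3+19, 9+12, 10+9, 19+3, 32+0) = 32
r[6] = max(3+32, 9+19, 10+12, 19+9, 32+3, 39+0) = 39
r[7] = max(3+39, 9+32, 10+19, …, 39+3, 41+0) = 42
r[8] = max(3+42, 9+39, 10+32, …, 41+3, 57+0) = 57
r[9] = max(3+57, 9+42, 10+39, …, 57+3, 37+0) = 60
r[10] = max(3+60, 9+57, 10+42, …, 37+3, 70+0) = 70
r[11] = max(3+70, 9+60, 10+57, …, 70+3, 36+0) = 73
r[12] = max(3+73, 9+70, 10+60, …, 36+3, 35+0) = 79
Maximum revenue is $79.
Now minimize piece count subject to staying optimal: for each k, pieces[k] = 1 + min over i with p[i]+r[k−i]=r[k] of pieces[k−i].
pieces[9] = 2
pieces[10] = 1
pieces[11] = 2
pieces[12] = 2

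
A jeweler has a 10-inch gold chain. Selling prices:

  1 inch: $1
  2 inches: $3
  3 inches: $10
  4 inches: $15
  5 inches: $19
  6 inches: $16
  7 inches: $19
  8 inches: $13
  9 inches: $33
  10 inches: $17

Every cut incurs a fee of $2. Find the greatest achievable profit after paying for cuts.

Consider every possible first cut. net[k] is the best of p[i]+net[k−i] over all sellable i≤k, charging 2 whenever i<k.
net[1] = 1
net[2] = 3
net[3] = 10
net[4] = 15
net[5] = 19
net[6] = 18  (first piece 1, then net[5]=19)
net[7] = 23  (first piece 3, then net[4]=15)
net[8] = 28  (first piece 4, then net[4]=15)
net[9] = 33
net[10] = 36  (first piece 5, then net[5]=19)
One optimal plan: pieces 5 + 5 (1 cut) → $38 − $2 = $36.

36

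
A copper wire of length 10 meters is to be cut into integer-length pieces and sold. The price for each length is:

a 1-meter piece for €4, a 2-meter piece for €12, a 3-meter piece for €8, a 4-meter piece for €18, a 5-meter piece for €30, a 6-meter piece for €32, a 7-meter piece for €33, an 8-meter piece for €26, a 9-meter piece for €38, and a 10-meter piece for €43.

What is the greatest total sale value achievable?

Let best[k] be the best obtainable value from length k. For each k, try every first piece i and keep the best of price[i] + best[k−i].
best[1] = 4
best[2] = max(4+4, 12+0) = 12
best[3] = max(4+12, 12+4, 8+0) = 16
best[4] = max(4+16, 12+12, 8+4, 18+0) = 24
best[5] = max(4+24, 12+16, 8+12, 18+4, 30+0) = 30
best[6] = max(4+30, 12+24, 8+16, 18+12, 30+4, 32+0) = 36
best[7] = max(4+36, 12+30, 8+24, …, 32+4, 33+0) = 42
best[8] = max(4+42, 12+36, 8+30, …, 33+4, 26+0) = 48
best[9] = max(4+48, 12+42, 8+36, …, 26+4, 38+0) = 54
best[10] = max(4+54, 12+48, 8+42, …, 38+4, 43+0) = 60
One optimal cutting: 2 + 2 + 2 + 2 + 2 → €12 + €12 + €12 + €12 + €12 = €60.

60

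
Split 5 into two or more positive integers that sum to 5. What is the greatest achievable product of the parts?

Let g[k] be the best product for length k (with at least one cut). For each first piece i, the rest contributes max(k−i, g[k−i]).
g[2] = 1×max(1,0) = 1×1 = 1
g[3] = max(1×2, 2×1) = 2
g[4] = max(1×3, 2×2, 3×1) = 4
g[5] = max(1×4, 2×3, 3×2, 4×1) = 6
One optimal split: 3 + 2; product 3×2 = 6.

6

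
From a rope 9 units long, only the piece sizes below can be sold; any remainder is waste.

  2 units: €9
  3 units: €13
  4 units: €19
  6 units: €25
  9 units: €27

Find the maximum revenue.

Let best[k] be the best obtainable value from length k. For each k, try every first piece i and keep the best of price[i] + best[k−i].
best[1] = 0
best[2] = 9
best[3] = 13
best[4] = 19
best[5] = 22  (first piece 2, then best[3]=13)
best[6] = 28  (first piece 2, then best[4]=19)
best[7] = 32  (first piece 3, then best[4]=19)
best[8] = 38  (first piece 4, then best[4]=19)
best[9] = 41  (first piece 2, then best[7]=32)
One optimal cutting: 4 + 3 + 2 → €41.

41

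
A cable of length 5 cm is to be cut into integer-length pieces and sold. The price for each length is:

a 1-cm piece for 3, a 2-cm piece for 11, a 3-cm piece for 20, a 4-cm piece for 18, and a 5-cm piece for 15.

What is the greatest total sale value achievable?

31

Build r[k] bottom-up: r[k] = max over allowed piece i of (p[i] + r[k−i]).
r[1] = 3
r[2] = 11
r[3] = 20
r[4] = 23  (first piece 1, then r[3]=20)
r[5] = 31  (first piece 2, then r[3]=20)
One optimal cutting: 3 + 2 → 20 + 11 = 31.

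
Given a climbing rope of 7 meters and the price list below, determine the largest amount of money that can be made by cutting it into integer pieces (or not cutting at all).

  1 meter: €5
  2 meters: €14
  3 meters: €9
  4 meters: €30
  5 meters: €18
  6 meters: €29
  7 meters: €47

Consider every possible first cut. v[k] is the best of p[i]+v[k−i] over all sellable i≤k.
v[1] = 5
v[2] = max(5+5, 14+0) = 14
v[3] = max(5+14, 14+5, 9+0) = 19
v[4] = max(5+19, 14+14, 9+5, 30+0) = 30
v[5] = max(5+30, 14+19, 9+14, 30+5, 18+0) = 35
v[6] = max(5+35, 14+30, 9+19, 30+14, 18+5, 29+0) = 44
v[7] = max(5+44, 14+35, 9+30, …, 29+5, 47+0) = 49
One optimal cutting: 4 + 2 + 1 → €30 + €14 + €5 = €49.

49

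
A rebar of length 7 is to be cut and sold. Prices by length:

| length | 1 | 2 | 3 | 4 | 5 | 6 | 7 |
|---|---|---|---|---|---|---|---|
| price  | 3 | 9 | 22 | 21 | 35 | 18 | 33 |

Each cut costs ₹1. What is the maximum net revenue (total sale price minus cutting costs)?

45

Build net[k] bottom-up: net[k] = max over allowed piece i of (p[i] + net[k−i]) − 1 per cut.
net[1] = 3
net[2] = max(3+3-1, 9+0) = 9
net[3] = max(3+9-1, 9+3-1, 22+0) = 22
net[4] = max(3+22-1, 9+9-1, 22+3-1, 21+0) = 24
net[5] = max(3+24-1, 9+22-1, 22+9-1, 21+3-1, 35+0) = 35
net[6] = max(3+35-1, 9+24-1, 22+22-1, 21+9-1, 35+3-1, 18+0) = 43
net[7] = max(3+43-1, 9+35-1, 22+24-1, …, 18+3-1, 33+0) = 45
One optimal plan: pieces 3 + 3 + 1 (2 cuts) → ₹47 − ₹2 = ₹45.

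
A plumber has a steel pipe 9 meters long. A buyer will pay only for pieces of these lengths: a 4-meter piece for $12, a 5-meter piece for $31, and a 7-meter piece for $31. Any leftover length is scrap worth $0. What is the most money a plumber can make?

Build r[k] bottom-up: r[k] = max over allowed piece i of (p[i] + r[k−i]).
r[1] = 0
r[2] = 0
r[3] = 0
r[4] = 12
r[5] = max(12+0, 31+0) = 31
r[6] = max(12+0, 31+0) = 31
r[7] = max(12+0, 31+0, 31+0) = 31
r[8] = max(12+12, 31+0, 31+0) = 31
r[9] = max(12+31, 31+12, 31+0) = 43
One optimal cutting: 5 + 4 → $43.

43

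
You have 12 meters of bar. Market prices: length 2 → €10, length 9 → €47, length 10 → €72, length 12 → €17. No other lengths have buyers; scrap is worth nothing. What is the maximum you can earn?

82

Consider every possible first cut. best[k] is the best of p[i]+best[k−i] over all sellable i≤k.
best[1] = 0
best[2] = 10
best[3] = 10
best[4] = 20  (first piece 2, then best[2]=10)
best[5] = 20
best[6] = 30  (first piece 2, then best[4]=20)
best[7] = 30
best[8] = 40  (first piece 2, then best[6]=30)
best[9] = max(10+30, 47+0) = 47
best[10] = max(10+40, 47+0, 72+0) = 72
best[11] = max(10+47, 47+10, 72+0) = 72
best[12] = max(10+72, 47+10, 72+10, 17+0) = 82
One optimal cutting: 10 + 2 → €82.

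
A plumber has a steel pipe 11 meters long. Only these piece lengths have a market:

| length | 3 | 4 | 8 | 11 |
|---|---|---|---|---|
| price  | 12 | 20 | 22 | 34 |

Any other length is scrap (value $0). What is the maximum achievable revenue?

52

Let best[k] be the best obtainable value from length k. For each k, try every first piece i and keep the best of price[i] + best[k−i].
best[1] = 0
best[2] = 0
best[3] = 12
best[4] = max(12+0, 20+0) = 20
best[5] = max(12+0, 20+0) = 20
best[6] = max(12+12, 20+0) = 24
best[7] = max(12+20, 20+12) = 32
best[8] = max(12+20, 20+20, 22+0) = 40
best[9] = max(12+24, 20+20, 22+0) = 40
best[10] = max(12+32, 20+24, 22+0) = 44
best[11] = max(12+40, 20+32, 22+12, 34+0) = 52
One optimal cutting: 4 + 4 + 3 → $52.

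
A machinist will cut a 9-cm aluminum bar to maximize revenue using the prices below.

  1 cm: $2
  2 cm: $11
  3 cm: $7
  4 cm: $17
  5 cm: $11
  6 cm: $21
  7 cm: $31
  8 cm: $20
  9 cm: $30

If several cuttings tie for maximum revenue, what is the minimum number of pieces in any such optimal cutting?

5

Let r[k] be the best obtainable value from length k. For each k, try every first piece i and keep the best of price[i] + r[k−i].
r[1] = 2
r[2] = 11
r[3] = 13  (first piece 1, then r[2]=11)
r[4] = 22  (first piece 2, then r[2]=11)
r[5] = 24  (first piece 1, then r[4]=22)
r[6] = 33  (first piece 2, then r[4]=22)
r[7] = 35  (first piece 1, then r[6]=33)
r[8] = 44  (first piece 2, then r[6]=33)
r[9] = 46  (first piece 1, then r[8]=44)
Maximum revenue is $46.
Now minimize piece count subject to staying optimal: for each k, pieces[k] = 1 + min over i with p[i]+r[k−i]=r[k] of pieces[k−i].
pieces[6] = 3
pieces[7] = 4
pieces[8] = 4
pieces[9] = 5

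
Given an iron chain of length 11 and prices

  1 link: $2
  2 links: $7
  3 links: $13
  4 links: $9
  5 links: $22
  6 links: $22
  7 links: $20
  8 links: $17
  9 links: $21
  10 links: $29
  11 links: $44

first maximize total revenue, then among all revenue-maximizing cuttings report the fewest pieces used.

3

Let r[k] be the best obtainable value from length k. For each k, try every first piece i and keep the best of price[i] + r[k−i].
r[1] = 2
r[2] = 7
r[3] = 13
r[4] = 15  (first piece 1, then r[3]=13)
r[5] = 22
r[6] = 26  (first piece 3, then r[3]=13)
r[7] = 29  (first piece 2, then r[5]=22)
r[8] = 35  (first piece 3, then r[5]=22)
r[9] = 39  (first piece 3, then r[6]=26)
r[10] = 44  (first piece 5, then r[5]=22)
r[11] = 48  (first piece 3, then r[8]=35)
Maximum revenue is $48.
Now minimize piece count subject to staying optimal: for each k, pieces[k] = 1 + min over i with p[i]+r[k−i]=r[k] of pieces[k−i].
pieces[8] = 2
pieces[9] = 3
pieces[10] = 2
pieces[11] = 3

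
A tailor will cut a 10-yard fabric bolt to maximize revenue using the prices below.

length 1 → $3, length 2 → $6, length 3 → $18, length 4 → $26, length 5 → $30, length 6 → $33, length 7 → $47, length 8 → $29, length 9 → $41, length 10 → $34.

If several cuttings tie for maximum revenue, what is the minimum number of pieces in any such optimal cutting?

2

Let r[k] be the best obtainable value from length k. For each k, try every first piece i and keep the best of price[i] + r[k−i].
r[1] = 3
r[2] = 6  (first piece 1, then r[1]=3)
r[3] = 18
r[4] = 26
r[5] = 30
r[6] = 36  (first piece 3, then r[3]=18)
r[7] = 47
r[8] = 52  (first piece 4, then r[4]=26)
r[9] = 56  (first piece 4, then r[5]=30)
r[10] = 65  (first piece 3, then r[7]=47)
Maximum revenue is $65.
Now minimize piece count subject to staying optimal: for each k, pieces[k] = 1 + min over i with p[i]+r[k−i]=r[k] of pieces[k−i].
pieces[7] = 1
pieces[8] = 2
pieces[9] = 2
pieces[10] = 2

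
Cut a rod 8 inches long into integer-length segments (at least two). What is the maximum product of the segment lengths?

Let m[k] be the best product for length k (with at least one cut). For each first piece i, the rest contributes max(k−i, m[k−i]).
m[2] = 1*max(1,0) = 1*1 = 1
m[3] = 1*max(2,1) = 1*2 = 2
m[4] = 2*max(2,1) = 2*2 = 4
m[5] = 2*max(3,2) = 2*3 = 6
m[6] = 3*max(3,2) = 3*3 = 9
m[7] = 2*max(5,6) = 2*6 = 12
m[8] = 2*max(6,9) = 2*9 = 18
One optimal split: 3 + 3 + 2; product 3*3*2 = 18.

18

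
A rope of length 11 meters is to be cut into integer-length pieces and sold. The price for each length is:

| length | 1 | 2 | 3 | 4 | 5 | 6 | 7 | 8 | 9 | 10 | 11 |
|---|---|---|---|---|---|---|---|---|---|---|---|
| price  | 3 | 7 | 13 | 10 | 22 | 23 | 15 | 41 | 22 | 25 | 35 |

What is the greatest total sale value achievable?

Consider every possible first cut. v[k] is the best of p[i]+v[k−i] over all sellable i≤k.
v[1] = 3
v[2] = max(3+3, 7+0) = 7
v[3] = max(3+7, 7+3, 13+0) = 13
v[4] = max(3+13, 7+7, 13+3, 10+0) = 16
v[5] = max(3+16, 7+13, 13+7, 10+3, 22+0) = 22
v[6] = max(3+22, 7+16, 13+13, 10+7, 22+3, 23+0) = 26
v[7] = max(3+26, 7+22, 13+16, …, 23+3, 15+0) = 29
v[8] = max(3+29, 7+26, 13+22, …, 15+3, 41+0) = 41
v[9] = max(3+41, 7+29, 13+26, …, 41+3, 22+0) = 44
v[10] = max(3+44, 7+41, 13+29, …, 22+3, 25+0) = 48
v[11] = max(3+48, 7+44, 13+41, …, 25+3, 35+0) = 54
One optimal cutting: 8 + 3 → €41 + €13 = €54.

54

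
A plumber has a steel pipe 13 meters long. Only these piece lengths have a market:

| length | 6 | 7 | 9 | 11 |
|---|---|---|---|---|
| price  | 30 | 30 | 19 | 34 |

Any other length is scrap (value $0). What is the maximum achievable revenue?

60

Consider every possible first cut. f[k] is the best of p[i]+f[k−i] over all sellable i≤k.
f[1] = 0
f[2] = 0
f[3] = 0
f[4] = 0
f[5] = 0
f[6] = 30
f[7] = 30
f[8] = 30
f[9] = 30
f[10] = 30
f[11] = 34
f[12] = 60  (first piece 6, then f[6]=30)
f[13] = 60
One optimal cutting: pieces 6 + 6 with 1 meter of scrap → $60.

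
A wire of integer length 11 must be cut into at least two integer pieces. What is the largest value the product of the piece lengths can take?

54

Let prod[k] be the best product for length k (with at least one cut). For each first piece i, the rest contributes max(k−i, prod[k−i]).
prod[2] = 1×max(1,0) = 1×1 = 1
prod[3] = max(1×2, 2×1) = 2
prod[4] = max(1×3, 2×2, 3×1) = 4
prod[5] = max(1×4, 2×3, 3×2, 4×1) = 6
prod[6] = max(1×6, 2×4, 3×3, 4×2, 5×1) = 9
prod[7] = max(1×9, 2×6, 3×4, 4×3, 5×2, 6×1) = 12
prod[8] = max(1×12, 2×9, 3×6, …, 6×2, 7×1) = 18
prod[9] = max(1×18, 2×12, 3×9, …, 7×2, 8×1) = 27
prod[10] = max(1×27, 2×18, 3×12, …, 8×2, 9×1) = 36
prod[11] = max(1×36, 2×27, 3×18, …, 9×2, 10×1) = 54
One optimal split: 3 + 3 + 3 + 2; product 3×3×3×2 = 54.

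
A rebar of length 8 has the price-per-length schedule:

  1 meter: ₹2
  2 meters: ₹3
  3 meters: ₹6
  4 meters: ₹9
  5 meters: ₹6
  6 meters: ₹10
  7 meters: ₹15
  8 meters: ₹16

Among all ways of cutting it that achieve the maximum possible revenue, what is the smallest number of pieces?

2

Consider every possible first cut. r[k] is the best of p[i]+r[k−i] over all sellable i≤k.
r[1] = 2
r[2] = 4  (first piece 1, then r[1]=2)
r[3] = 6  (first piece 1, then r[2]=4)
r[4] = 9
r[5] = 11  (first piece 1, then r[4]=9)
r[6] = 13  (first piece 1, then r[5]=11)
r[7] = 15  (first piece 1, then r[6]=13)
r[8] = 18  (first piece 4, then r[4]=9)
Maximum revenue is ₹18.
Now minimize piece count subject to staying optimal: for each k, pieces[k] = 1 + min over i with p[i]+r[k−i]=r[k] of pieces[k−i].
pieces[5] = 2
pieces[6] = 3
pieces[7] = 1
pieces[8] = 2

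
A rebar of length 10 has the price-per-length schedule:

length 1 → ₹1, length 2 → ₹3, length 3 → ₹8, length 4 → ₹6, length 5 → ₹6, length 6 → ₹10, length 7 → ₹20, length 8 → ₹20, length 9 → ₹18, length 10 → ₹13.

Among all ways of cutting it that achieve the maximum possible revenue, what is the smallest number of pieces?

Consider every possible first cut. r[k] is the best of p[i]+r[k−i] over all sellable i≤k.
r[1] = 1
r[2] = 3
r[3] = 8
r[4] = 9  (first piece 1, then r[3]=8)
r[5] = 11  (first piece 2, then r[3]=8)
r[6] = 16  (first piece 3, then r[3]=8)
r[7] = 20
r[8] = 21  (first piece 1, then r[7]=20)
r[9] = 24  (first piece 3, then r[6]=16)
r[10] = 28  (first piece 3, then r[7]=20)
Maximum revenue is ₹28.
Now minimize piece count subject to staying optimal: for each k, pieces[k] = 1 + min over i with p[i]+r[k−i]=r[k] of pieces[k−i].
pieces[7] = 1
pieces[8] = 2
pieces[9] = 3
pieces[10] = 2

2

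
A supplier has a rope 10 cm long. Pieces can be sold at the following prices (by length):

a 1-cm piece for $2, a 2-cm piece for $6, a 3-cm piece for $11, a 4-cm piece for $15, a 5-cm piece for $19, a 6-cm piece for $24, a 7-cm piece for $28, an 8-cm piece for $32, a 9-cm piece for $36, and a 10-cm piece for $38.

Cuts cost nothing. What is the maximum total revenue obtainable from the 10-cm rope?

39

Build best[k] bottom-up: best[k] = max over allowed piece i of (p[i] + best[k−i]).
best[1] = 2
best[2] = 6
best[3] = 11
best[4] = 15
best[5] = 19
best[6] = 24
best[7] = 28
best[8] = 32
best[9] = 36
best[10] = 39  (first piece 3, then best[7]=28)
One optimal cutting: 7 + 3 → $28 + $11 = $39.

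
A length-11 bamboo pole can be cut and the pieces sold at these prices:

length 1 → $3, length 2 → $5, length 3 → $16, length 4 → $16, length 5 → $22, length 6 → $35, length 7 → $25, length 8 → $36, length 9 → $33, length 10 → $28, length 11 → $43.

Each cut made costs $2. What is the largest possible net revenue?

Build v[k] bottom-up: v[k] = max over allowed piece i of (p[i] + v[k−i]) − 2 per cut.
v[1] = 3
v[2] = 5
v[3] = 16
v[4] = 17  (first piece 1, then v[3]=16)
v[5] = 22
v[6] = 35
v[7] = 36  (first piece 1, then v[6]=35)
v[8] = 38  (first piece 2, then v[6]=35)
v[9] = 49  (first piece 3, then v[6]=35)
v[10] = 50  (first piece 1, then v[9]=49)
v[11] = 55  (first piece 5, then v[6]=35)
One optimal plan: pieces 6 + 5 (1 cut) → $57 − $2 = $55.

55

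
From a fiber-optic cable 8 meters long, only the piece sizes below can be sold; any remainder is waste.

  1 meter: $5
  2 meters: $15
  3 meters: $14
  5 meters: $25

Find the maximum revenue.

Consider every possible first cut. r[k] is the best of p[i]+r[k−i] over all sellable i≤k.
r[1] = 5
r[2] = 15
r[3] = 20  (first piece 1, then r[2]=15)
r[4] = 30  (first piece 2, then r[2]=15)
r[5] = 35  (first piece 1, then r[4]=30)
r[6] = 45  (first piece 2, then r[4]=30)
r[7] = 50  (first piece 1, then r[6]=45)
r[8] = 60  (first piece 2, then r[6]=45)
One optimal cutting: 2 + 2 + 2 + 2 → $60.

60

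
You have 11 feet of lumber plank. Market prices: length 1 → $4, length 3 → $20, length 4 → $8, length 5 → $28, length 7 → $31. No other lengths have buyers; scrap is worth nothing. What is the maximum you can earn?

68

Build best[k] bottom-up: best[k] = max over allowed piece i of (p[i] + best[k−i]).
best[1] = 4
best[2] = 8  (first piece 1, then best[1]=4)
best[3] = max(4+8, 20+0) = 20
best[4] = max(4+20, 20+4, 8+0) = 24
best[5] = max(4+24, 20+8, 8+4, 28+0) = 28
best[6] = max(4+28, 20+20, 8+8, 28+4) = 40
best[7] = max(4+40, 20+24, 8+20, 28+8, 31+0) = 44
best[8] = max(4+44, 20+28, 8+24, 28+20, 31+4) = 48
best[9] = max(4+48, 20+40, 8+28, 28+24, 31+8) = 60
best[10] = max(4+60, 20+44, 8+40, 28+28, 31+20) = 64
best[11] = max(4+64, 20+48, 8+44, 28+40, 31+24) = 68
One optimal cutting: 3 + 3 + 3 + 1 + 1 → $68.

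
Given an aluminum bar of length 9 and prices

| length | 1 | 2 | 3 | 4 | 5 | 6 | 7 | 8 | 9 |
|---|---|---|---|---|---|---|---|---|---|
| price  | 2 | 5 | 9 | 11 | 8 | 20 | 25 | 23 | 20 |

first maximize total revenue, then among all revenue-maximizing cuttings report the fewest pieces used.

2

Let r[k] be the best obtainable value from length k. For each k, try every first piece i and keep the best of price[i] + r[k−i].
r[1] = 2
r[2] = 5
r[3] = 9
r[4] = 11  (first piece 1, then r[3]=9)
r[5] = 14  (first piece 2, then r[3]=9)
r[6] = 20
r[7] = 25
r[8] = 27  (first piece 1, then r[7]=25)
r[9] = 30  (first piece 2, then r[7]=25)
Maximum revenue is $30.
Now minimize piece count subject to staying optimal: for each k, pieces[k] = 1 + min over i with p[i]+r[k−i]=r[k] of pieces[k−i].
pieces[6] = 1
pieces[7] = 1
pieces[8] = 2
pieces[9] = 2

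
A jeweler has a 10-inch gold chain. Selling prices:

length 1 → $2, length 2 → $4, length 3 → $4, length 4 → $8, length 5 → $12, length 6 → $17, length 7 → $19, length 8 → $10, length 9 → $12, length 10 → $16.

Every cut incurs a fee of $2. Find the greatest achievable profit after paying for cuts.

23

Let net[k] be the best obtainable value from length k. For each k, try every first piece i and keep the best of price[i] + net[k−i] minus the 2 cut fee when i<k.
net[1] = 2
net[2] = max(2+2-2, 4+0) = 4
net[3] = max(2+4-2, 4+2-2, 4+0) = 4
net[4] = max(2+4-2, 4+4-2, 4+2-2, 8+0) = 8
net[5] = max(2+8-2, 4+4-2, 4+4-2, 8+2-2, 12+0) = 12
net[6] = max(2+12-2, 4+8-2, 4+4-2, 8+4-2, 12+2-2, 17+0) = 17
net[7] = max(2+17-2, 4+12-2, 4+8-2, …, 17+2-2, 19+0) = 19
net[8] = max(2+19-2, 4+17-2, 4+12-2, …, 19+2-2, 10+0) = 19
net[9] = max(2+19-2, 4+19-2, 4+17-2, …, 10+2-2, 12+0) = 21
net[10] = max(2+21-2, 4+19-2, 4+19-2, …, 12+2-2, 16+0) = 23
One optimal plan: pieces 6 + 4 (1 cut) → $25 − $2 = $23.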